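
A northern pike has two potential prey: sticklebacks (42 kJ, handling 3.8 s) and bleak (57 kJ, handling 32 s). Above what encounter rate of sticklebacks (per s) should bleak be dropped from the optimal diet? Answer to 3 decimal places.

At the threshold, the rate on sticklebacks alone equals the profitability of bleak: λ·42/(1 + λ·3.8) = 57/32 = 1.781.
Rearranging, λ(42 − 1.781×3.8) = 1.781, so λ = 1.781/35.23 = 0.05056 per s.

0.051 per s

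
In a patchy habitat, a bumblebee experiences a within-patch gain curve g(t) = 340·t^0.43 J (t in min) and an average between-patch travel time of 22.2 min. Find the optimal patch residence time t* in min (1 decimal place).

16.7 min

Optimal t* satisfies g'(t*) = g(t*)/(T + t*).
g'(t) = 0.43·340·t^-0.57. Setting 0.43·340·t^-0.57 = 340·t^0.43/(22.2+t) gives 0.43(22.2+t) = t, so 0.57·t = 0.43×22.2.
t* = 0.43×22.2/0.57 = 16.75 min.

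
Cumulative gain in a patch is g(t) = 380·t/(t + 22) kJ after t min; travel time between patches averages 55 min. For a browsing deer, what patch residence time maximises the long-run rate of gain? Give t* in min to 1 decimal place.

34.8 min

By the marginal value theorem, leave when the instantaneous gain rate g'(t) equals the habitat-wide average g(t)/(T + t).
g'(t) = 380·22/(t + 22)². Setting 380·22/(t+22)² = 380t/[(t+22)(55+t)] gives 22(55+t) = t(t+22), so t² = 22×55 = 1210.
t* = √1210 = 34.79 min.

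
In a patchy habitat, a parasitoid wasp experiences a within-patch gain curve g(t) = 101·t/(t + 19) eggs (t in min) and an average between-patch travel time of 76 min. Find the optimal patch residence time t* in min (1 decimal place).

38.0 min

Maximise g(t)/(T+t): set derivative to zero → g'(t)(T+t) = g(t).
g'(t) = 101·19/(t + 19)². Setting 101·19/(t+19)² = 101t/[(t+19)(76+t)] gives 19(76+t) = t(t+19), so t² = 19×76 = 1444.
t* = √1444 = 38 min.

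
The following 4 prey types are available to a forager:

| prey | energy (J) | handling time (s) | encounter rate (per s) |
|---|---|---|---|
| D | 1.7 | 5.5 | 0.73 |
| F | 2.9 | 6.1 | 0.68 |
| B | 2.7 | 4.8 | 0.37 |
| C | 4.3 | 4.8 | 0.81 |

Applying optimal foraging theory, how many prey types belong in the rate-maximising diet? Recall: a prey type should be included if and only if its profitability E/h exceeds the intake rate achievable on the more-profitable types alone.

Profitabilities (E/h, J/s): C 0.896, B 0.563, F 0.475, D 0.309. Add prey in this order while the next type's profitability exceeds the intake rate on those already taken.
Rate on top 1: 0.7126. B: 0.563 < 0.7126 → exclude; stop.
Optimal diet: C — 1 of 4 types.

1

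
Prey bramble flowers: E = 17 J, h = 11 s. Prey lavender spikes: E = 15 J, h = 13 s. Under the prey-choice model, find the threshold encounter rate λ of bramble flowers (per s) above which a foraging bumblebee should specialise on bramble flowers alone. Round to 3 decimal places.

0.268 per s

Drop lavender spikes once their profitability E₂/h₂ falls below the rate achievable on bramble flowers alone: E₂/h₂ = λE₁/(1 + λh₁).
Solve for λ: λE₁h₂ = E₂(1 + λh₁) → λ(E₁h₂ − E₂h₁) = E₂ → λ = E₂/(E₁h₂ − E₂h₁).
λ = 15/(17×13 − 15×11) = 15/56 = 0.2679 per s.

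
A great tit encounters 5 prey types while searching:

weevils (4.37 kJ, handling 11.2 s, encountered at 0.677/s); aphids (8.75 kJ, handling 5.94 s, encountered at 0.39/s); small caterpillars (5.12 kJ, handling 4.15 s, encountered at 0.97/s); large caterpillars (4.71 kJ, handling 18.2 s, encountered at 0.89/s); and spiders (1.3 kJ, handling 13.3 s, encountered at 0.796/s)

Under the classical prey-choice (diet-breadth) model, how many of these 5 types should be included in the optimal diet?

Rank by E/h (kJ/s): aphids 1.47, small caterpillars 1.23, weevils 0.39, large caterpillars 0.259, spiders 0.0977. Include each in turn until the next type's E/h falls below the running intake rate.
Rate on top 1: 1.029. small caterpillars: 1.23 > 1.029 → include.
Rate on top 2: 1.141. weevils: 0.39 < 1.141 → exclude; stop.
Optimal diet: aphids, small caterpillars — 2 of 5 types.

2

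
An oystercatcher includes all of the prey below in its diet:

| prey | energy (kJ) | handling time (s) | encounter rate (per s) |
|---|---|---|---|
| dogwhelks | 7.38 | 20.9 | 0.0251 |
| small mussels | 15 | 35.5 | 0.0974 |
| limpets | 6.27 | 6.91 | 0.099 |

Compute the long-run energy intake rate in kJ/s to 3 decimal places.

0.400 kJ/s

R = (0.0251×7.38 + 0.0974×15 + 0.099×6.27) / (1 + 0.0251×20.9 + 0.0974×35.5 + 0.099×6.91) = 2.267/5.666 = 0.4001 kJ/s.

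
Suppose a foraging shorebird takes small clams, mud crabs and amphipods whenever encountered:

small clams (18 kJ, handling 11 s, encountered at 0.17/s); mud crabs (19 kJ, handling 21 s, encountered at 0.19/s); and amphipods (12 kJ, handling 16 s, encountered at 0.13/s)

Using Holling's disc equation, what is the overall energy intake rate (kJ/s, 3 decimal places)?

0.921 kJ/s

R = (0.17×18 + 0.19×19 + 0.13×12) / (1 + 0.17×11 + 0.19×21 + 0.13×16) = 8.23/8.94 = 0.9206 kJ/s.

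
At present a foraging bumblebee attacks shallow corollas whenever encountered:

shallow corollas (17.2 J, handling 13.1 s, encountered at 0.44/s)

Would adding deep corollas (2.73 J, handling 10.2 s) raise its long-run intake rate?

Intake rate on the current diet: R = (0.44×17.2) / (1 + 0.44×13.1) = 7.568/6.764 = 1.119 J/s.
Profitability of deep corollas: 2.73/10.2 = 0.2676 J/s.
0.2676 < 1.119, so adding deep corollas would lower the average — exclude it.

No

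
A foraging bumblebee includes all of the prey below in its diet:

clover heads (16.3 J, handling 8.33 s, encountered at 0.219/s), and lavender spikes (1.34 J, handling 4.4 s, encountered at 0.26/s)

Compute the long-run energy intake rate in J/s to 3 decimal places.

R = Σλ_iE_i / (1 + Σλ_ih_i)
Numerator: 0.219×16.3 + 0.26×1.34 = 3.918
Denominator: 1 + 0.219×8.33 + 0.26×4.4 = 3.968
R = 3.918/3.968 = 0.9874 J/s

0.987 J/s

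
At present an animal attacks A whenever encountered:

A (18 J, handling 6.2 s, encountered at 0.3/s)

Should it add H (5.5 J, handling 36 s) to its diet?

Intake rate on the current diet: R = (0.3×18) / (1 + 0.3×6.2) = 5.4/2.86 = 1.888 J/s.
H: E/h = 5.5/36 = 0.1528 J/s.
0.1528 < 1.888, so adding H would lower the average — exclude it.

No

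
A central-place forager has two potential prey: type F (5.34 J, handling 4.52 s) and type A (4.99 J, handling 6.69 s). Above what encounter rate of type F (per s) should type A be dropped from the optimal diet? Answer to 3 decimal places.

Drop type A once their profitability E₂/h₂ falls below the rate achievable on type F alone: E₂/h₂ = λE₁/(1 + λh₁).
Solve for λ: λE₁h₂ = E₂(1 + λh₁) → λ(E₁h₂ − E₂h₁) = E₂ → λ = E₂/(E₁h₂ − E₂h₁).
λ = 4.99/(5.34×6.69 − 4.99×4.52) = 4.99/13.17 = 0.3789 per s.

0.379 per s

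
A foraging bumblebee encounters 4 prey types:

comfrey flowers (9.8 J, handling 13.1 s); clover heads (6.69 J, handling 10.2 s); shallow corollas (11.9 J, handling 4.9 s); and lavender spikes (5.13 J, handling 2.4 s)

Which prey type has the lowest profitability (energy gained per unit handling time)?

Profitability E/h (J/s): comfrey flowers = 9.8/13.1 = 0.748, clover heads = 6.69/10.2 = 0.656, shallow corollas = 11.9/4.9 = 2.43, lavender spikes = 5.13/2.4 = 2.14.
Ranked: shallow corollas > lavender spikes > comfrey flowers > clover heads.

clover heads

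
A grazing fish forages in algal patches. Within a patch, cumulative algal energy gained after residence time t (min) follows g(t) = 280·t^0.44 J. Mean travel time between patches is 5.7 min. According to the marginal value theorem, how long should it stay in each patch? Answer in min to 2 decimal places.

Optimal t* satisfies g'(t*) = g(t*)/(T + t*).
g'(t) = 0.44·280·t^-0.56. Setting 0.44·280·t^-0.56 = 280·t^0.44/(5.7+t) gives 0.44(5.7+t) = t, so 0.56·t = 0.44×5.7.
t* = 0.44×5.7/0.56 = 4.479 min.

4.48 min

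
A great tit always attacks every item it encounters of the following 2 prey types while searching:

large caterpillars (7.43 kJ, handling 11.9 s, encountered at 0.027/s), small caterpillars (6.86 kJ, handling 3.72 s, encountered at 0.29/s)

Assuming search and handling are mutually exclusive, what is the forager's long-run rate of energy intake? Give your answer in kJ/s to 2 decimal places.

0.91 kJ/s

Energy encountered per unit search time: 0.027×7.43 + 0.29×6.86 = 2.19 kJ/s.
Handling time per unit search time: 0.027×11.9 + 0.29×3.72 = 1.4.
Rate = 2.19/(1 + 1.4) = 0.9125 kJ/s.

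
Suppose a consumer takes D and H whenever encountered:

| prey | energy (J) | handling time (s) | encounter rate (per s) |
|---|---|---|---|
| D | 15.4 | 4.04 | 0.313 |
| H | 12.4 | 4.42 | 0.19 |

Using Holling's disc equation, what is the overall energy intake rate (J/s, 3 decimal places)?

2.312 J/s

Energy encountered per unit search time: 0.313×15.4 + 0.19×12.4 = 7.176 J/s.
Handling time per unit search time: 0.313×4.04 + 0.19×4.42 = 2.104.
Rate = 7.176/(1 + 2.104) = 2.312 J/s.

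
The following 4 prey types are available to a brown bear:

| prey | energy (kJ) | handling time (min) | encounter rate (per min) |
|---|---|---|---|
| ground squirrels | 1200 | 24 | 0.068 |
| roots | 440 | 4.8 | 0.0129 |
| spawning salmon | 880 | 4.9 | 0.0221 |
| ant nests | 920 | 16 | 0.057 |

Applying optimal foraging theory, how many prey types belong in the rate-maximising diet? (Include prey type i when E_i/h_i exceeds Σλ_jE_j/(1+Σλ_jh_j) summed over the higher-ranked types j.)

4

E/h in descending order: spawning salmon 180, roots 91.7, ant nests 57.5, ground squirrels 50 kJ/min. The optimal diet is the largest prefix of this list for which every included type satisfies E_i/h_i > R on the types above it.
Rate on top 1: 17.55. roots: 91.7 > 17.55 → include.
Rate on top 2: 21.47. ant nests: 57.5 > 21.47 → include.
Rate on top 3: 37.25. ground squirrels: 50 > 37.25 → include.
Optimal diet: spawning salmon, roots, ant nests, ground squirrels — 4 of 4 types.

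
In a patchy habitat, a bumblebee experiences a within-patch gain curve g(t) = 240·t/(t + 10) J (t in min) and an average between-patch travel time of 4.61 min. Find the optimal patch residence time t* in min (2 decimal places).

Optimal t* satisfies g'(t*) = g(t*)/(T + t*).
g'(t) = 240·10/(t + 10)². Setting 240·10/(t+10)² = 240t/[(t+10)(4.61+t)] gives 10(4.61+t) = t(t+10), so t² = 10×4.61 = 46.1.
t* = √46.1 = 6.79 min.

6.79 min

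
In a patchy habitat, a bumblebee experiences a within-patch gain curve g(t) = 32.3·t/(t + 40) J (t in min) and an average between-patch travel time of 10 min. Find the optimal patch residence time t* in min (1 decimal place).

20.0 min

Maximise g(t)/(T+t): set derivative to zero → g'(t)(T+t) = g(t).
g'(t) = 32.3·40/(t + 40)². Setting 32.3·40/(t+40)² = 32.3t/[(t+40)(10+t)] gives 40(10+t) = t(t+40), so t² = 40×10 = 400.
t* = √400 = 20 min.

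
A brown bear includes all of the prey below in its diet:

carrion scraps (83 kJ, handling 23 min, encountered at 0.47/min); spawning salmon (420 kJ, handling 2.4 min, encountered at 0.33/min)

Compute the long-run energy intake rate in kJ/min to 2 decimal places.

14.09 kJ/min

R = (0.47×83 + 0.33×420) / (1 + 0.47×23 + 0.33×2.4) = 177.6/12.6 = 14.09 kJ/min.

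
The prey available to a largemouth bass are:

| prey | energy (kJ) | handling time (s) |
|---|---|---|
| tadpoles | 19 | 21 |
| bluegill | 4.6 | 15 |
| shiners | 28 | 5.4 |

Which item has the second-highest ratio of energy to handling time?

Profitability E/h (kJ/s): tadpoles = 19/21 = 0.905, bluegill = 4.6/15 = 0.307, shiners = 28/5.4 = 5.19.
Ranked: shiners > tadpoles > bluegill.

tadpoles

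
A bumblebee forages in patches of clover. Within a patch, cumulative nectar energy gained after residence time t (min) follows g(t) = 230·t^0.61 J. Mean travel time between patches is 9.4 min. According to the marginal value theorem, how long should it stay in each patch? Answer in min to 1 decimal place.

Optimal t* satisfies g'(t*) = g(t*)/(T + t*).
g'(t) = 0.61·230·t^-0.39. Setting 0.61·230·t^-0.39 = 230·t^0.61/(9.4+t) gives 0.61(9.4+t) = t, so 0.39·t = 0.61×9.4.
t* = 0.61×9.4/0.39 = 14.7 min.

14.7 min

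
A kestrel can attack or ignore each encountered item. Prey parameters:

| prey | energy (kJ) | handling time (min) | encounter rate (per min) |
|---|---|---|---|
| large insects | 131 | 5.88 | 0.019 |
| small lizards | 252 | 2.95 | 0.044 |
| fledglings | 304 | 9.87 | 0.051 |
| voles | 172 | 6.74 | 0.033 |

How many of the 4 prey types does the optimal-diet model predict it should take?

Rank by E/h (kJ/min): small lizards 85.4, fledglings 30.8, voles 25.5, large insects 22.3. Include each in turn until the next type's E/h falls below the running intake rate.
Rate on top 1: 9.814. fledglings: 30.8 > 9.814 → include.
Rate on top 2: 16.28. voles: 25.5 > 16.28 → include.
Rate on top 3: 17.39. large insects: 22.3 > 17.39 → include.
Optimal diet: small lizards, fledglings, voles, large insects — 4 of 4 types.

4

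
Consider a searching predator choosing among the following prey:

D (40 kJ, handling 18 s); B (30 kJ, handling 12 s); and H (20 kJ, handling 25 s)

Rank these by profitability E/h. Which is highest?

B

In descending order of E/h:
B: 30/12 = 2.5 kJ/s
D: 40/18 = 2.22 kJ/s
H: 20/25 = 0.8 kJ/s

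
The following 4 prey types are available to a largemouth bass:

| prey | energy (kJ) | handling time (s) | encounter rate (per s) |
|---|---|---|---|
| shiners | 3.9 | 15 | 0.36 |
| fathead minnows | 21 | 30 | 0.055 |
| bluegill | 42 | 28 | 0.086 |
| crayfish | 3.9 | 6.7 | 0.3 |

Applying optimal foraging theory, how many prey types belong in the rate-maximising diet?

1

E/h in descending order: bluegill 1.5, fathead minnows 0.7, crayfish 0.582, shiners 0.26 kJ/s. The optimal diet is the largest prefix of this list for which every included type satisfies E_i/h_i > R on the types above it.
Rate on top 1: 1.06. fathead minnows: 0.7 < 1.06 → exclude; stop.
Optimal diet: bluegill — 1 of 4 types.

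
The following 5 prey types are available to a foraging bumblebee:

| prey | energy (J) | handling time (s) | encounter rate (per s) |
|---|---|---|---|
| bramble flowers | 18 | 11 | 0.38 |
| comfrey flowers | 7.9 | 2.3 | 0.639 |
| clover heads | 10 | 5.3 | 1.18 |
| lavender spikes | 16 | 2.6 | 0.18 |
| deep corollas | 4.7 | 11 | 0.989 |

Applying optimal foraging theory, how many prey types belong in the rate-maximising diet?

Rank by E/h (J/s): lavender spikes 6.15, comfrey flowers 3.43, clover heads 1.89, bramble flowers 1.64, deep corollas 0.427. Include each in turn until the next type's E/h falls below the running intake rate.
Rate on top 1: 1.962. comfrey flowers: 3.43 > 1.962 → include.
Rate on top 2: 2.699. clover heads: 1.89 < 2.699 → exclude; stop.
Optimal diet: lavender spikes, comfrey flowers — 2 of 5 types.

2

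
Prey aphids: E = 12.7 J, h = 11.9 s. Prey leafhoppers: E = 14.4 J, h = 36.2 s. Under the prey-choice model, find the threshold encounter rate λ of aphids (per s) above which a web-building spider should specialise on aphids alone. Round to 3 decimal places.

0.050 per s

Drop leafhoppers once their profitability E₂/h₂ falls below the rate achievable on aphids alone: E₂/h₂ = λE₁/(1 + λh₁).
Solve for λ: λE₁h₂ = E₂(1 + λh₁) → λ(E₁h₂ − E₂h₁) = E₂ → λ = E₂/(E₁h₂ − E₂h₁).
λ = 14.4/(12.7×36.2 − 14.4×11.9) = 14.4/288.4 = 0.04993 per s.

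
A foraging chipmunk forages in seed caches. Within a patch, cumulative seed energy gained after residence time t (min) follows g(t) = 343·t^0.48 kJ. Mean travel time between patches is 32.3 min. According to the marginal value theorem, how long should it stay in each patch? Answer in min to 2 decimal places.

By the marginal value theorem, leave when the instantaneous gain rate g'(t) equals the habitat-wide average g(t)/(T + t).
g'(t) = 0.48·343·t^-0.52. Setting 0.48·343·t^-0.52 = 343·t^0.48/(32.3+t) gives 0.48(32.3+t) = t, so 0.52·t = 0.48×32.3.
t* = 0.48×32.3/0.52 = 29.82 min.

29.82 min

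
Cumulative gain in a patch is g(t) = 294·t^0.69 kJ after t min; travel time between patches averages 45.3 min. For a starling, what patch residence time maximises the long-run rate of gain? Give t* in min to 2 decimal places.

By the marginal value theorem, leave when the instantaneous gain rate g'(t) equals the habitat-wide average g(t)/(T + t).
g'(t) = 0.69·294·t^-0.31. Setting 0.69·294·t^-0.31 = 294·t^0.69/(45.3+t) gives 0.69(45.3+t) = t, so 0.31·t = 0.69×45.3.
t* = 0.69×45.3/0.31 = 100.8 min.

100.83 min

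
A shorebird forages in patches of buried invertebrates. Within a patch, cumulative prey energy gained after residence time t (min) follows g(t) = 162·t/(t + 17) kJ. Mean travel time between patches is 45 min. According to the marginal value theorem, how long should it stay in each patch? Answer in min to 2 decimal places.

By the marginal value theorem, leave when the instantaneous gain rate g'(t) equals the habitat-wide average g(t)/(T + t).
g'(t) = 162·17/(t + 17)². Setting 162·17/(t+17)² = 162t/[(t+17)(45+t)] gives 17(45+t) = t(t+17), so t² = 17×45 = 765.
t* = √765 = 27.66 min.

27.66 min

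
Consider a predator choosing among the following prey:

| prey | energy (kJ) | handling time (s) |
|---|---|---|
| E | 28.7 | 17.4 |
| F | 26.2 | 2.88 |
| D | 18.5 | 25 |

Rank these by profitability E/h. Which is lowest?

D

In descending order of E/h:
F: 26.2/2.88 = 9.1 kJ/s
E: 28.7/17.4 = 1.65 kJ/s
D: 18.5/25 = 0.74 kJ/s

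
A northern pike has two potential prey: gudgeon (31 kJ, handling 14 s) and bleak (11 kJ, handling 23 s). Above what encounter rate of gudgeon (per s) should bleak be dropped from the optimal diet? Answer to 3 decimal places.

0.020 per s

The zero-one rule: include bleak iff E₂/h₂ > λE₁/(1+λh₁). Equality gives the switch point.
λE₁h₂ = E₂ + λE₂h₁ ⇒ λ = E₂/(E₁h₂ − E₂h₁) = 11/(713 − 154) = 0.01968 per s.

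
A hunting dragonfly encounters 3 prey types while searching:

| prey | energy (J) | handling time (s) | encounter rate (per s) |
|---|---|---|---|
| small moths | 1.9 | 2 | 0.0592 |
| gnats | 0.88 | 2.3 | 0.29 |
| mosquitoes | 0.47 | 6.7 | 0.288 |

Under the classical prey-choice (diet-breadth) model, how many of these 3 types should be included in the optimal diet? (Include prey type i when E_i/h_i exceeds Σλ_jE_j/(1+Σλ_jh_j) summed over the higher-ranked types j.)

E/h in descending order: small moths 0.95, gnats 0.383, mosquitoes 0.0701 J/s. The optimal diet is the largest prefix of this list for which every included type satisfies E_i/h_i > R on the types above it.
Rate on top 1: 0.1006. gnats: 0.383 > 0.1006 → include.
Rate on top 2: 0.2059. mosquitoes: 0.0701 < 0.2059 → exclude; stop.
Optimal diet: small moths, gnats — 2 of 3 types.

2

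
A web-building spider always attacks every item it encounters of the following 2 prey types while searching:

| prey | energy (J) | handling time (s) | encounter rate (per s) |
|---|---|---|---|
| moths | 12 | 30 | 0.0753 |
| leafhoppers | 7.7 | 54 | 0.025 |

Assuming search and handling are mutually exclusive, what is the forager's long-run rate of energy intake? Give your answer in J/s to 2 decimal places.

0.24 J/s

R = (0.0753×12 + 0.025×7.7) / (1 + 0.0753×30 + 0.025×54) = 1.096/4.609 = 0.2378 J/s.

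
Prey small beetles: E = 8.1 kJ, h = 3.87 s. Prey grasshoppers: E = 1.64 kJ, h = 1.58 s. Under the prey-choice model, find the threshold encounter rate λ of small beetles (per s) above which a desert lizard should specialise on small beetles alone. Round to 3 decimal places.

0.254 per s

Drop grasshoppers once their profitability E₂/h₂ falls below the rate achievable on small beetles alone: E₂/h₂ = λE₁/(1 + λh₁).
Solve for λ: λE₁h₂ = E₂(1 + λh₁) → λ(E₁h₂ − E₂h₁) = E₂ → λ = E₂/(E₁h₂ − E₂h₁).
λ = 1.64/(8.1×1.58 − 1.64×3.87) = 1.64/6.451 = 0.2542 per s.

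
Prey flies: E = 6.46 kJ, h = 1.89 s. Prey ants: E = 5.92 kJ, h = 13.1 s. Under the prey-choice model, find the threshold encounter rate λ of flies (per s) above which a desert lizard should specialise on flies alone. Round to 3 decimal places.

0.081 per s

At the threshold, the rate on flies alone equals the profitability of ants: λ·6.46/(1 + λ·1.89) = 5.92/13.1 = 0.4519.
Rearranging, λ(6.46 − 0.4519×1.89) = 0.4519, so λ = 0.4519/5.606 = 0.08061 per s.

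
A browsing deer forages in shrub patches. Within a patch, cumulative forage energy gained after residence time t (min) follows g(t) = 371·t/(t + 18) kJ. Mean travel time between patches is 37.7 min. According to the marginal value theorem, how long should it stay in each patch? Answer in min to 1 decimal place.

Optimal t* satisfies g'(t*) = g(t*)/(T + t*).
g'(t) = 371·18/(t + 18)². Setting 371·18/(t+18)² = 371t/[(t+18)(37.7+t)] gives 18(37.7+t) = t(t+18), so t² = 18×37.7 = 678.6.
t* = √678.6 = 26.05 min.

26.0 min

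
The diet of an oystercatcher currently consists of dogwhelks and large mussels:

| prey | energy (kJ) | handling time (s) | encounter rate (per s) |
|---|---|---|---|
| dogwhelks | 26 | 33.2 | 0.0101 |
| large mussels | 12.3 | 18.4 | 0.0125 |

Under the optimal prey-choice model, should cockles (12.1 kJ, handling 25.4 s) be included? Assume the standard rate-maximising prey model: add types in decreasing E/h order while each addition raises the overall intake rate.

Yes

Current rate: (0.0101×26 + 0.0125×12.3)/(1 + 0.0101×33.2 + 0.0125×18.4) = 0.266 kJ/s.
Profitability of cockles: 12.1/25.4 = 0.4764 kJ/s.
Since 0.4764 > R, including cockles increases the long-run rate.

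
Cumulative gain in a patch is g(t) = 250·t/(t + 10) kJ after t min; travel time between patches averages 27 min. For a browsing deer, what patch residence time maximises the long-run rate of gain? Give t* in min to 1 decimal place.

16.4 min

By the marginal value theorem, leave when the instantaneous gain rate g'(t) equals the habitat-wide average g(t)/(T + t).
g'(t) = 250·10/(t + 10)². Setting 250·10/(t+10)² = 250t/[(t+10)(27+t)] gives 10(27+t) = t(t+10), so t² = 10×27 = 270.
t* = √270 = 16.43 min.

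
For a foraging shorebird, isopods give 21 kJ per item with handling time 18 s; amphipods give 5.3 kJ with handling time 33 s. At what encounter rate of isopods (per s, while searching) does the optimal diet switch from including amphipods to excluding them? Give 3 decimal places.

0.009 per s

At the threshold, the rate on isopods alone equals the profitability of amphipods: λ·21/(1 + λ·18) = 5.3/33 = 0.1606.
Rearranging, λ(21 − 0.1606×18) = 0.1606, so λ = 0.1606/18.11 = 0.008869 per s.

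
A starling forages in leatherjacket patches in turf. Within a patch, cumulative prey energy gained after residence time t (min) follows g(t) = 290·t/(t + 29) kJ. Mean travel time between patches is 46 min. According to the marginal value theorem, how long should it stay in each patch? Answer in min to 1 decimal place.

By the marginal value theorem, leave when the instantaneous gain rate g'(t) equals the habitat-wide average g(t)/(T + t).
g'(t) = 290·29/(t + 29)². Setting 290·29/(t+29)² = 290t/[(t+29)(46+t)] gives 29(46+t) = t(t+29), so t² = 29×46 = 1334.
t* = √1334 = 36.52 min.

36.5 min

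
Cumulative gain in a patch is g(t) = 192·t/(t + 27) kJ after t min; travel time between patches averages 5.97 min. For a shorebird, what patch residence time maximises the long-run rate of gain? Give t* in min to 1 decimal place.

12.7 min

Optimal t* satisfies g'(t*) = g(t*)/(T + t*).
g'(t) = 192·27/(t + 27)². Setting 192·27/(t+27)² = 192t/[(t+27)(5.97+t)] gives 27(5.97+t) = t(t+27), so t² = 27×5.97 = 161.2.
t* = √161.2 = 12.7 min.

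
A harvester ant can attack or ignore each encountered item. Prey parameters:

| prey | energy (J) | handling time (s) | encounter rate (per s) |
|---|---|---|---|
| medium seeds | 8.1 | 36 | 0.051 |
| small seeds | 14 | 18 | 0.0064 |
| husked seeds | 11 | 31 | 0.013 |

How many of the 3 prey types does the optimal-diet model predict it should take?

E/h in descending order: small seeds 0.778, husked seeds 0.355, medium seeds 0.225 J/s. The optimal diet is the largest prefix of this list for which every included type satisfies E_i/h_i > R on the types above it.
Rate on top 1: 0.08034. husked seeds: 0.355 > 0.08034 → include.
Rate on top 2: 0.1532. medium seeds: 0.225 > 0.1532 → include.
Optimal diet: small seeds, husked seeds, medium seeds — 3 of 3 types.

3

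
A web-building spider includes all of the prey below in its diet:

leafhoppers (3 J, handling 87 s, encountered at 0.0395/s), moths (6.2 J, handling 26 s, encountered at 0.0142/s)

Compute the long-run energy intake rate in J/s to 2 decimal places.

0.04 J/s

R = Σλ_iE_i / (1 + Σλ_ih_i)
Numerator: 0.0395×3 + 0.0142×6.2 = 0.2065
Denominator: 1 + 0.0395×87 + 0.0142×26 = 4.806
R = 0.2065/4.806 = 0.04298 J/s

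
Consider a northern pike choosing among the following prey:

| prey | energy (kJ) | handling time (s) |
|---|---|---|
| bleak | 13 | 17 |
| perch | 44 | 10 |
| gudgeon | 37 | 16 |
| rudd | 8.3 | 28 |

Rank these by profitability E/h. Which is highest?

perch

In descending order of E/h:
perch: 44/10 = 4.4 kJ/s
gudgeon: 37/16 = 2.31 kJ/s
bleak: 13/17 = 0.765 kJ/s
rudd: 8.3/28 = 0.296 kJ/s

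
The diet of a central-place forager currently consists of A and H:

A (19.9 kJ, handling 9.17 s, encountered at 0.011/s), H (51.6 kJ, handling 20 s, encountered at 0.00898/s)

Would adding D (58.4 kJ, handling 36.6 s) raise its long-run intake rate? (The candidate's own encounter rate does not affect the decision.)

Current rate: (0.011×19.9 + 0.00898×51.6)/(1 + 0.011×9.17 + 0.00898×20) = 0.5328 kJ/s.
Profitability of D: 58.4/36.6 = 1.596 kJ/s.
Since 1.596 > R, including D increases the long-run rate.

Yes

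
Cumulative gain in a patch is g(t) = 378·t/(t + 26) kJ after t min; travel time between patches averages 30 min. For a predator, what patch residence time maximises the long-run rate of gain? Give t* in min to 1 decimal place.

27.9 min

Maximise g(t)/(T+t): set derivative to zero → g'(t)(T+t) = g(t).
g'(t) = 378·26/(t + 26)². Setting 378·26/(t+26)² = 378t/[(t+26)(30+t)] gives 26(30+t) = t(t+26), so t² = 26×30 = 780.
t* = √780 = 27.93 min.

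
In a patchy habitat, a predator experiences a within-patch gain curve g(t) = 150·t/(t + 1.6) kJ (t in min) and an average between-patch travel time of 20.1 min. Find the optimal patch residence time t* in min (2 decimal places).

By the marginal value theorem, leave when the instantaneous gain rate g'(t) equals the habitat-wide average g(t)/(T + t).
g'(t) = 150·1.6/(t + 1.6)². Setting 150·1.6/(t+1.6)² = 150t/[(t+1.6)(20.1+t)] gives 1.6(20.1+t) = t(t+1.6), so t² = 1.6×20.1 = 32.16.
t* = √32.16 = 5.671 min.

5.67 min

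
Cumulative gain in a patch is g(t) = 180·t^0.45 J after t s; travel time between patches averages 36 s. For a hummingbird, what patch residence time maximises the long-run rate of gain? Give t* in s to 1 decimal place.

Maximise g(t)/(T+t): set derivative to zero → g'(t)(T+t) = g(t).
g'(t) = 0.45·180·t^-0.55. Setting 0.45·180·t^-0.55 = 180·t^0.45/(36+t) gives 0.45(36+t) = t, so 0.55·t = 0.45×36.
t* = 0.45×36/0.55 = 29.45 s.

29.5 s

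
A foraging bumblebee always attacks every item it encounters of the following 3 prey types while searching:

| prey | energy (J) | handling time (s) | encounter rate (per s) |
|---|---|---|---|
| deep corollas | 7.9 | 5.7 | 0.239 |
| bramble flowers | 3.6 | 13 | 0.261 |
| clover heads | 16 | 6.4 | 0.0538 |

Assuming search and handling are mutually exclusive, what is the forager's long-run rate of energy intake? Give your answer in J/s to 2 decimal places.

Energy encountered per unit search time: 0.239×7.9 + 0.261×3.6 + 0.0538×16 = 3.689 J/s.
Handling time per unit search time: 0.239×5.7 + 0.261×13 + 0.0538×6.4 = 5.1.
Rate = 3.689/(1 + 5.1) = 0.6047 J/s.

0.60 J/s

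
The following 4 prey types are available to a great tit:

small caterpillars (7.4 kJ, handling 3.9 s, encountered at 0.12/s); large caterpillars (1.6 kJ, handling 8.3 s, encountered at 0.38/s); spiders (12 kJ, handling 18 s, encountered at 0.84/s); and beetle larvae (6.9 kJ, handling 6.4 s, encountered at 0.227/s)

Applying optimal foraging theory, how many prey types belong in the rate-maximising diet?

2

Rank by E/h (kJ/s): small caterpillars 1.9, beetle larvae 1.08, spiders 0.667, large caterpillars 0.193. Include each in turn until the next type's E/h falls below the running intake rate.
Rate on top 1: 0.6049. beetle larvae: 1.08 > 0.6049 → include.
Rate on top 2: 0.8403. spiders: 0.667 < 0.8403 → exclude; stop.
Optimal diet: small caterpillars, beetle larvae — 2 of 4 types.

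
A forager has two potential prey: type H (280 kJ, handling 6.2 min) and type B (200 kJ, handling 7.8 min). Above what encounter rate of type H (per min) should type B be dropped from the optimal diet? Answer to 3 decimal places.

Drop type B once their profitability E₂/h₂ falls below the rate achievable on type H alone: E₂/h₂ = λE₁/(1 + λh₁).
Solve for λ: λE₁h₂ = E₂(1 + λh₁) → λ(E₁h₂ − E₂h₁) = E₂ → λ = E₂/(E₁h₂ − E₂h₁).
λ = 200/(280×7.8 − 200×6.2) = 200/944 = 0.2119 per min.

0.212 per min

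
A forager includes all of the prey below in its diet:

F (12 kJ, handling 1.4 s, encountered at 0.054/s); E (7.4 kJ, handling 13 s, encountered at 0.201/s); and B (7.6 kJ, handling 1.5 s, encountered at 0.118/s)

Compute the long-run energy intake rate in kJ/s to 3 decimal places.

R = Σλ_iE_i / (1 + Σλ_ih_i)
Numerator: 0.054×12 + 0.201×7.4 + 0.118×7.6 = 3.032
Denominator: 1 + 0.054×1.4 + 0.201×13 + 0.118×1.5 = 3.866
R = 3.032/3.866 = 0.7844 kJ/s

0.784 kJ/s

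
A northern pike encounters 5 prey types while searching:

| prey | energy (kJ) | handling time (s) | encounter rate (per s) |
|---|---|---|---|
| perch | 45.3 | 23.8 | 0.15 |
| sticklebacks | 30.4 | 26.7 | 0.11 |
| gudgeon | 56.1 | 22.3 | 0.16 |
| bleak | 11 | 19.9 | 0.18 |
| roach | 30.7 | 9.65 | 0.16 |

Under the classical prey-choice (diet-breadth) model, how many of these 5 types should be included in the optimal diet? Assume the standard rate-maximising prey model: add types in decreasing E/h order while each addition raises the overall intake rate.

Rank by E/h (kJ/s): roach 3.18, gudgeon 2.52, perch 1.9, sticklebacks 1.14, bleak 0.553. Include each in turn until the next type's E/h falls below the running intake rate.
Rate on top 1: 1.931. gudgeon: 2.52 > 1.931 → include.
Rate on top 2: 2.272. perch: 1.9 < 2.272 → exclude; stop.
Optimal diet: roach, gudgeon — 2 of 5 types.

2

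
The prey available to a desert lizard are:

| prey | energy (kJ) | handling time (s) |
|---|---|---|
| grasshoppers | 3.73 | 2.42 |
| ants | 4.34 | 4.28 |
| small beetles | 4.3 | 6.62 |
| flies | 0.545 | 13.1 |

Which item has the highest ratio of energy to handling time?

grasshoppers

Profitability E/h (kJ/s): grasshoppers = 3.73/2.42 = 1.54, ants = 4.34/4.28 = 1.01, small beetles = 4.3/6.62 = 0.65, flies = 0.545/13.1 = 0.0416.
Ranked: grasshoppers > ants > small beetles > flies.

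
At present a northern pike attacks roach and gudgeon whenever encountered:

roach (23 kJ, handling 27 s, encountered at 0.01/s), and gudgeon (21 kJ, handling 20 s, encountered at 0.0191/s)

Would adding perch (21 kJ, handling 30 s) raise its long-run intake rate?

Yes

Intake rate on the current diet: R = (0.01×23 + 0.0191×21) / (1 + 0.01×27 + 0.0191×20) = 0.6311/1.652 = 0.382 kJ/s.
Profitability of perch: 21/30 = 0.7 kJ/s.
Since 0.7 > R, including perch increases the long-run rate.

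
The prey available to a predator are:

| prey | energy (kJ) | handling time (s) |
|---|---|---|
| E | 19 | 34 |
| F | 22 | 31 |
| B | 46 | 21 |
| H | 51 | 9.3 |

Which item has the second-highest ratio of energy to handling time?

Profitability E/h (kJ/s): E = 19/34 = 0.559, F = 22/31 = 0.71, B = 46/21 = 2.19, H = 51/9.3 = 5.48.
Ranked: H > B > F > E.

B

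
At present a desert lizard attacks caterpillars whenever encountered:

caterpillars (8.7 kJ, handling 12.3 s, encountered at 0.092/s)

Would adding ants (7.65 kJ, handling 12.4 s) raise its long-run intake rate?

Current rate: (0.092×8.7)/(1 + 0.092×12.3) = 0.3755 kJ/s.
ants: E/h = 7.65/12.4 = 0.6169 kJ/s.
0.6169 > 0.3755, so adding ants raises the average — include it.

Yes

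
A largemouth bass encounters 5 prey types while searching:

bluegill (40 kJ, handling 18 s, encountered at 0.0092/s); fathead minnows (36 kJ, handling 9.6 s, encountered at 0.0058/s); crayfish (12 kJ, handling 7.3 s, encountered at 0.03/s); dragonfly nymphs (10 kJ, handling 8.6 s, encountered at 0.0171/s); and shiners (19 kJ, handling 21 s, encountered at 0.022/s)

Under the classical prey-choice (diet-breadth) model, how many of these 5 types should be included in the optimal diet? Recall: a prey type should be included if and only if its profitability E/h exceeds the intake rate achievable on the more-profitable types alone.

Rank by E/h (kJ/s): fathead minnows 3.75, bluegill 2.22, crayfish 1.64, dragonfly nymphs 1.16, shiners 0.905. Include each in turn until the next type's E/h falls below the running intake rate.
Rate on top 1: 0.1978. bluegill: 2.22 > 0.1978 → include.
Rate on top 2: 0.4723. crayfish: 1.64 > 0.4723 → include.
Rate on top 3: 0.6504. dragonfly nymphs: 1.16 > 0.6504 → include.
Rate on top 4: 0.6979. shiners: 0.905 > 0.6979 → include.
Optimal diet: fathead minnows, bluegill, crayfish, dragonfly nymphs, shiners — 5 of 5 types.

5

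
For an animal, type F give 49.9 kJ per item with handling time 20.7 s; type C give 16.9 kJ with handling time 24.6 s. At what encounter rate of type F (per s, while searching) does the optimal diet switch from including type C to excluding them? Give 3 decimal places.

0.019 per s

The zero-one rule: include type C iff E₂/h₂ > λE₁/(1+λh₁). Equality gives the switch point.
λE₁h₂ = E₂ + λE₂h₁ ⇒ λ = E₂/(E₁h₂ − E₂h₁) = 16.9/(1228 − 349.8) = 0.01925 per s.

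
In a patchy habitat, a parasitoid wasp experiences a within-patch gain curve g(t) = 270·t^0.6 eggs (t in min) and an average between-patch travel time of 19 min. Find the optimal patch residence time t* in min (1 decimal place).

Maximise g(t)/(T+t): set derivative to zero → g'(t)(T+t) = g(t).
g'(t) = 0.6·270·t^-0.4. Setting 0.6·270·t^-0.4 = 270·t^0.6/(19+t) gives 0.6(19+t) = t, so 0.40·t = 0.6×19.
t* = 0.6×19/0.40 = 28.5 min.

28.5 min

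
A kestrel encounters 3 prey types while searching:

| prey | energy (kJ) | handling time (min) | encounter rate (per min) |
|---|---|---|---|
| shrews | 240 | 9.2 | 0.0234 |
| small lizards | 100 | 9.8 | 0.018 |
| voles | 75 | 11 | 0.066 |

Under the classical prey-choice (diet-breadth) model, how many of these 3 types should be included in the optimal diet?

Rank by E/h (kJ/min): shrews 26.1, small lizards 10.2, voles 6.82. Include each in turn until the next type's E/h falls below the running intake rate.
Rate on top 1: 4.621. small lizards: 10.2 > 4.621 → include.
Rate on top 2: 5.329. voles: 6.82 > 5.329 → include.
Optimal diet: shrews, small lizards, voles — 3 of 3 types.

3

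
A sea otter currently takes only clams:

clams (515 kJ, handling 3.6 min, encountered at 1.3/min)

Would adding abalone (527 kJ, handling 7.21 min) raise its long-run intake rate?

Current rate: (1.3×515)/(1 + 1.3×3.6) = 117.9 kJ/min.
abalone: E/h = 527/7.21 = 73.09 kJ/min.
73.09 < 117.9, so adding abalone would lower the average — exclude it.

No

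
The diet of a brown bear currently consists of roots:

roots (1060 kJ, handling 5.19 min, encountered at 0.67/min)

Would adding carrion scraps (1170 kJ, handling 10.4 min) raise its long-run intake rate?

No

Intake rate on the current diet: R = (0.67×1060) / (1 + 0.67×5.19) = 710.2/4.477 = 158.6 kJ/min.
carrion scraps: E/h = 1170/10.4 = 112.5 kJ/min.
112.5 < 158.6, so adding carrion scraps would lower the average — exclude it.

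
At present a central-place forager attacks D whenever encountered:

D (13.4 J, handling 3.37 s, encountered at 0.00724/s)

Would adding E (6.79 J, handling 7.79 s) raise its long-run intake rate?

Yes

Intake rate on the current diet: R = (0.00724×13.4) / (1 + 0.00724×3.37) = 0.09702/1.024 = 0.09471 J/s.
Profitability of E: 6.79/7.79 = 0.8716 J/s.
Since 0.8716 > R, including E increases the long-run rate.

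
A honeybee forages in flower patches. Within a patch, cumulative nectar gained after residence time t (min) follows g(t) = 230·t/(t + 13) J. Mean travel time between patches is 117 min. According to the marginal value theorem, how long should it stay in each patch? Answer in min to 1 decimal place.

Optimal t* satisfies g'(t*) = g(t*)/(T + t*).
g'(t) = 230·13/(t + 13)². Setting 230·13/(t+13)² = 230t/[(t+13)(117+t)] gives 13(117+t) = t(t+13), so t² = 13×117 = 1521.
t* = √1521 = 39 min.

39.0 min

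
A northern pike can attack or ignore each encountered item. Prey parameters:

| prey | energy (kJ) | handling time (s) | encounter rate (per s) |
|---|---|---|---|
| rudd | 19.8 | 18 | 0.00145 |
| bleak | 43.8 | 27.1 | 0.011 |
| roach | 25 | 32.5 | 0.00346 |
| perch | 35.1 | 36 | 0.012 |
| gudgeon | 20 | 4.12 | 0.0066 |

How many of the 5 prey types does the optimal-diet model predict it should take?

5

Profitabilities (E/h, kJ/s): gudgeon 4.85, bleak 1.62, rudd 1.1, perch 0.975, roach 0.769. Add prey in this order while the next type's profitability exceeds the intake rate on those already taken.
Rate on top 1: 0.1285. bleak: 1.62 > 0.1285 → include.
Rate on top 2: 0.4631. rudd: 1.1 > 0.4631 → include.
Rate on top 3: 0.4754. perch: 0.975 > 0.4754 → include.
Rate on top 4: 0.5965. roach: 0.769 > 0.5965 → include.
Optimal diet: gudgeon, bleak, rudd, perch, roach — 5 of 5 types.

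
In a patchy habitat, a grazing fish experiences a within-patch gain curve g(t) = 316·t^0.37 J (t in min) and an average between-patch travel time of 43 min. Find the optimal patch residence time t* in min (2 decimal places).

Maximise g(t)/(T+t): set derivative to zero → g'(t)(T+t) = g(t).
g'(t) = 0.37·316·t^-0.63. Setting 0.37·316·t^-0.63 = 316·t^0.37/(43+t) gives 0.37(43+t) = t, so 0.63·t = 0.37×43.
t* = 0.37×43/0.63 = 25.25 min.

25.25 min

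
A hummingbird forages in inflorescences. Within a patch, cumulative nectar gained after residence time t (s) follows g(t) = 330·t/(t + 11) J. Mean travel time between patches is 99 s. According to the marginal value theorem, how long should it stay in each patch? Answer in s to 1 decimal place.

Optimal t* satisfies g'(t*) = g(t*)/(T + t*).
g'(t) = 330·11/(t + 11)². Setting 330·11/(t+11)² = 330t/[(t+11)(99+t)] gives 11(99+t) = t(t+11), so t² = 11×99 = 1089.
t* = √1089 = 33 s.

33.0 s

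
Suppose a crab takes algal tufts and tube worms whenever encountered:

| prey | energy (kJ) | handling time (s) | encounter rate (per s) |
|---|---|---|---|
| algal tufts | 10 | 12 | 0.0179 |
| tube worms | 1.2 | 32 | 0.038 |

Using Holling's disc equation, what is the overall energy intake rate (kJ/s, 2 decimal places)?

0.09 kJ/s

R = Σλ_iE_i / (1 + Σλ_ih_i)
Numerator: 0.0179×10 + 0.038×1.2 = 0.2246
Denominator: 1 + 0.0179×12 + 0.038×32 = 2.431
R = 0.2246/2.431 = 0.0924 kJ/s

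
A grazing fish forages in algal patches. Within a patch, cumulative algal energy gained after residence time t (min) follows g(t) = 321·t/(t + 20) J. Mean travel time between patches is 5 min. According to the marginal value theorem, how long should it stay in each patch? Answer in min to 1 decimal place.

10.0 min

Optimal t* satisfies g'(t*) = g(t*)/(T + t*).
g'(t) = 321·20/(t + 20)². Setting 321·20/(t+20)² = 321t/[(t+20)(5+t)] gives 20(5+t) = t(t+20), so t² = 20×5 = 100.
t* = √100 = 10 min.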